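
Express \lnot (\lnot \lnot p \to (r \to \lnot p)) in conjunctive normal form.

\lnot (\lnot \lnot p \to (r \to \lnot p))
≡ \lnot (\lnot \lnot \lnot p \lor (r \to \lnot p))   — eliminate \to
≡ \lnot (\lnot \lnot \lnot p \lor \lnot r \lor \lnot p)   — eliminate \to
≡ \lnot \lnot \lnot \lnot p \land \lnot \lnot r \land \lnot \lnot p   — De Morgan
≡ \lnot \lnot p \land \lnot \lnot r \land \lnot \lnot p   — double negation
≡ p \land \lnot \lnot r \land \lnot \lnot p   — double negation
≡ p \land r \land \lnot \lnot p   — double negation
≡ p \land r \land p   — double negation
≡ p \land r   — simplify

p \land r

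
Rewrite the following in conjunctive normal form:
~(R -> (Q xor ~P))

~(R -> (Q xor ~P))
≡ ~(~R | (Q xor ~P))
≡ ~(~R | ((Q | ~P) & ~(Q & ~P)))
≡ ~~R & ~((Q | ~P) & ~(Q & ~P))
≡ R & ~((Q | ~P) & ~(Q & ~P))
≡ R & (~(Q | ~P) | ~~(Q & ~P))
≡ R & ((~Q & ~~P) | ~~(Q & ~P))
≡ R & ((~Q & P) | ~~(Q & ~P))
≡ R & ((~Q & P) | (Q & ~P))
≡ R & (~Q | Q) & (~Q | ~P) & (P | Q) & (P | ~P)
≡ R & (~Q | ~P) & (P | Q)

R & (~Q | ~P) & (P | Q)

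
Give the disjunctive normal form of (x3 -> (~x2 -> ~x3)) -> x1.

(x3 -> (~x2 -> ~x3)) -> x1
≡ ~(x3 -> (~x2 -> ~x3)) | x1   [eliminate ->]
≡ ~(~x3 | (~x2 -> ~x3)) | x1   [eliminate ->]
≡ ~(~x3 | ~~x2 | ~x3) | x1   [eliminate ->]
≡ (~~x3 & ~~~x2 & ~~x3) | x1   [De Morgan]
≡ (x3 & ~~~x2 & ~~x3) | x1   [double negation]
≡ (x3 & ~x2 & ~~x3) | x1   [double negation]
≡ (x3 & ~x2 & x3) | x1   [double negation]
≡ (x3 & ~x2) | x1   [simplify]

(x3 & ~x2) | x1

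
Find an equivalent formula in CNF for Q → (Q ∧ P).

Q → (Q ∧ P)
≡ ¬Q ∨ (Q ∧ P)   [eliminate →]
≡ (¬Q ∨ Q) ∧ (¬Q ∨ P)   [distribute ∨ over ∧]
≡ ¬Q ∨ P   [simplify]

¬Q ∨ P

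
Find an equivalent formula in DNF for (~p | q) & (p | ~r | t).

(~p & ~r) | (~p & t) | (q & p) | (q & ~r) | (q & t)

(~p | q) & (p | ~r | t)
≡ (~p & p) | (~p & ~r) | (~p & t) | (q & p) | (q & ~r) | (q & t)   — distribute & over |
≡ (~p & ~r) | (~p & t) | (q & p) | (q & ~r) | (q & t)   — simplify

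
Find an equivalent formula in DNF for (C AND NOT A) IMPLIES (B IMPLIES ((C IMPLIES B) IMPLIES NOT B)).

NOT C OR A OR NOT B

(C AND NOT A) IMPLIES (B IMPLIES ((C IMPLIES B) IMPLIES NOT B))
= NOT (C AND NOT A) OR (B IMPLIES ((C IMPLIES B) IMPLIES NOT B))   [eliminate IMPLIES]
= NOT (C AND NOT A) OR NOT B OR ((C IMPLIES B) IMPLIES NOT B)   [eliminate IMPLIES]
= NOT (C AND NOT A) OR NOT B OR NOT (C IMPLIES B) OR NOT B   [eliminate IMPLIES]
= NOT (C AND NOT A) OR NOT B OR NOT (NOT C OR B) OR NOT B   [eliminate IMPLIES]
= NOT C OR NOT NOT A OR NOT B OR NOT (NOT C OR B) OR NOT B   [De Morgan]
= NOT C OR A OR NOT B OR NOT (NOT C OR B) OR NOT B   [double negation]
= NOT C OR A OR NOT B OR (NOT NOT C AND NOT B) OR NOT B   [De Morgan]
= NOT C OR A OR NOT B OR (C AND NOT B) OR NOT B   [double negation]
= NOT C OR A OR NOT B   [simplify]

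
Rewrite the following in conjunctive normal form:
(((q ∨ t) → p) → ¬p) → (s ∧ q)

(p ∨ s) ∧ (p ∨ q)

(((q ∨ t) → p) → ¬p) → (s ∧ q)
⇔ ¬(((q ∨ t) → p) → ¬p) ∨ (s ∧ q)   [eliminate →]
⇔ ¬(¬((q ∨ t) → p) ∨ ¬p) ∨ (s ∧ q)   [eliminate →]
⇔ ¬(¬(¬(q ∨ t) ∨ p) ∨ ¬p) ∨ (s ∧ q)   [eliminate →]
⇔ (¬¬(¬(q ∨ t) ∨ p) ∧ ¬¬p) ∨ (s ∧ q)   [De Morgan]
⇔ ((¬(q ∨ t) ∨ p) ∧ ¬¬p) ∨ (s ∧ q)   [double negation]
⇔ (((¬q ∧ ¬t) ∨ p) ∧ ¬¬p) ∨ (s ∧ q)   [De Morgan]
⇔ (((¬q ∧ ¬t) ∨ p) ∧ p) ∨ (s ∧ q)   [double negation]
⇔ (¬q ∨ p ∨ s) ∧ (¬q ∨ p ∨ q) ∧ (¬t ∨ p ∨ s) ∧ (¬t ∨ p ∨ q) ∧ (p ∨ s) ∧ (p ∨ q)   [distribute ∨ over ∧]
⇔ (p ∨ s) ∧ (p ∨ q)   [simplify]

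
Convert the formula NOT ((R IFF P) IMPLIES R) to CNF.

(NOT P OR R) AND NOT R

NOT ((R IFF P) IMPLIES R)
≡ NOT (NOT (R IFF P) OR R)   (eliminate IMPLIES)
≡ NOT (NOT ((R IMPLIES P) AND (P IMPLIES R)) OR R)   (eliminate IFF)
≡ NOT (NOT ((NOT R OR P) AND (P IMPLIES R)) OR R)   (eliminate IMPLIES)
≡ NOT (NOT ((NOT R OR P) AND (NOT P OR R)) OR R)   (eliminate IMPLIES)
≡ NOT NOT ((NOT R OR P) AND (NOT P OR R)) AND NOT R   (De Morgan)
≡ (NOT R OR P) AND (NOT P OR R) AND NOT R   (double negation)
≡ (NOT P OR R) AND NOT R   (simplify)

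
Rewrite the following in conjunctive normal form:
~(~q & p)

q | ~p

~(~q & p)
⇔ ~~q | ~p   (De Morgan)
⇔ q | ~p   (double negation)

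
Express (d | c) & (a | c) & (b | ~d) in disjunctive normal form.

(d & a & b) | (c & b) | (c & ~d)

(d | c) & (a | c) & (b | ~d)
≡ (d & a & b) | (d & a & ~d) | (d & c & b) | (d & c & ~d) | (c & a & b) | (c & a & ~d) | (c & c & b) | (c & c & ~d)   (distribute & over |)
≡ (d & a & b) | (c & b) | (c & ~d)   (simplify)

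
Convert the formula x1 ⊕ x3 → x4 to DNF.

¬x1 ∧ ¬x3 ∨ x3 ∧ x1 ∨ x4

x1 ⊕ x3 → x4
≡ ¬(x1 ⊕ x3) ∨ x4   — eliminate →
≡ ¬(x1 ∧ ¬x3 ∨ ¬x1 ∧ x3) ∨ x4   — expand ⊕
≡ ¬(x1 ∧ ¬x3) ∧ ¬(¬x1 ∧ x3) ∨ x4   — De Morgan
≡ (¬x1 ∨ ¬¬x3) ∧ ¬(¬x1 ∧ x3) ∨ x4   — De Morgan
≡ (¬x1 ∨ x3) ∧ ¬(¬x1 ∧ x3) ∨ x4   — double negation
≡ (¬x1 ∨ x3) ∧ (¬¬x1 ∨ ¬x3) ∨ x4   — De Morgan
≡ (¬x1 ∨ x3) ∧ (x1 ∨ ¬x3) ∨ x4   — double negation
≡ ¬x1 ∧ x1 ∨ ¬x1 ∧ ¬x3 ∨ x3 ∧ x1 ∨ x3 ∧ ¬x3 ∨ x4   — distribute ∧ over ∨
≡ ¬x1 ∧ ¬x3 ∨ x3 ∧ x1 ∨ x4   — simplify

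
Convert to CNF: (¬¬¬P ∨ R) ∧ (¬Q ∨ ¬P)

(¬P ∨ R) ∧ (¬Q ∨ ¬P)

(¬¬¬P ∨ R) ∧ (¬Q ∨ ¬P)
≡ (¬P ∨ R) ∧ (¬Q ∨ ¬P)   [double negation]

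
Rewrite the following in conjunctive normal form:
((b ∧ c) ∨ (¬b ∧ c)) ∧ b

((b ∧ c) ∨ (¬b ∧ c)) ∧ b
≡ (b ∨ ¬b) ∧ (b ∨ c) ∧ (c ∨ ¬b) ∧ (c ∨ c) ∧ b
≡ c ∧ b

c ∧ b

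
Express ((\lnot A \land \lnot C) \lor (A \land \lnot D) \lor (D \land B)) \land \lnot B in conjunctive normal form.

(\lnot A \lor \lnot D \lor B) \land (\lnot C \lor A \lor D) \land (\lnot C \lor A \lor B) \land (\lnot C \lor \lnot D \lor B) \land \lnot B

((\lnot A \land \lnot C) \lor (A \land \lnot D) \lor (D \land B)) \land \lnot B
⇔ (\lnot A \lor A \lor D) \land (\lnot A \lor A \lor B) \land (\lnot A \lor \lnot D \lor D) \land (\lnot A \lor \lnot D \lor B) \land (\lnot C \lor A \lor D) \land (\lnot C \lor A \lor B) \land (\lnot C \lor \lnot D \lor D) \land (\lnot C \lor \lnot D \lor B) \land \lnot B   [distribute \lor over \land]
⇔ (\lnot A \lor \lnot D \lor B) \land (\lnot C \lor A \lor D) \land (\lnot C \lor A \lor B) \land (\lnot C \lor \lnot D \lor B) \land \lnot B   [simplify]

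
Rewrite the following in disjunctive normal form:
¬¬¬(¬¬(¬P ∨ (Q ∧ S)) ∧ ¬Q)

¬¬¬(¬¬(¬P ∨ (Q ∧ S)) ∧ ¬Q)
≡ ¬(¬¬(¬P ∨ (Q ∧ S)) ∧ ¬Q)   [double negation]
≡ ¬¬¬(¬P ∨ (Q ∧ S)) ∨ ¬¬Q   [De Morgan]
≡ ¬(¬P ∨ (Q ∧ S)) ∨ ¬¬Q   [double negation]
≡ (¬¬P ∧ ¬(Q ∧ S)) ∨ ¬¬Q   [De Morgan]
≡ (P ∧ ¬(Q ∧ S)) ∨ ¬¬Q   [double negation]
≡ (P ∧ (¬Q ∨ ¬S)) ∨ ¬¬Q   [De Morgan]
≡ (P ∧ (¬Q ∨ ¬S)) ∨ Q   [double negation]
≡ (P ∧ ¬Q) ∨ (P ∧ ¬S) ∨ Q   [distribute ∧ over ∨]

(P ∧ ¬Q) ∨ (P ∧ ¬S) ∨ Q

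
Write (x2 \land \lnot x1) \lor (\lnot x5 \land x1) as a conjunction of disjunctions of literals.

(x2 \land \lnot x1) \lor (\lnot x5 \land x1)
⇔ (x2 \lor \lnot x5) \land (x2 \lor x1) \land (\lnot x1 \lor \lnot x5) \land (\lnot x1 \lor x1)   [distribute \lor over \land]
⇔ (x2 \lor \lnot x5) \land (x2 \lor x1) \land (\lnot x1 \lor \lnot x5)   [simplify]

(x2 \lor \lnot x5) \land (x2 \lor x1) \land (\lnot x1 \lor \lnot x5)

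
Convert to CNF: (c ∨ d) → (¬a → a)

(¬c ∨ a) ∧ (¬d ∨ a)

(c ∨ d) → (¬a → a)
⇔ ¬(c ∨ d) ∨ (¬a → a)   (eliminate →)
⇔ ¬(c ∨ d) ∨ ¬¬a ∨ a   (eliminate →)
⇔ (¬c ∧ ¬d) ∨ ¬¬a ∨ a   (De Morgan)
⇔ (¬c ∧ ¬d) ∨ a ∨ a   (double negation)
⇔ (¬c ∨ a ∨ a) ∧ (¬d ∨ a ∨ a)   (distribute ∨ over ∧)
⇔ (¬c ∨ a) ∧ (¬d ∨ a)   (simplify)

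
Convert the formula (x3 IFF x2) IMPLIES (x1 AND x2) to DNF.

(x3 AND NOT x2) OR (x2 AND NOT x3) OR (x1 AND x2)

(x3 IFF x2) IMPLIES (x1 AND x2)
⇔ NOT (x3 IFF x2) OR (x1 AND x2)   [eliminate IMPLIES]
⇔ NOT ((x3 IMPLIES x2) AND (x2 IMPLIES x3)) OR (x1 AND x2)   [eliminate IFF]
⇔ NOT ((NOT x3 OR x2) AND (x2 IMPLIES x3)) OR (x1 AND x2)   [eliminate IMPLIES]
⇔ NOT ((NOT x3 OR x2) AND (NOT x2 OR x3)) OR (x1 AND x2)   [eliminate IMPLIES]
⇔ NOT (NOT x3 OR x2) OR NOT (NOT x2 OR x3) OR (x1 AND x2)   [De Morgan]
⇔ (NOT NOT x3 AND NOT x2) OR NOT (NOT x2 OR x3) OR (x1 AND x2)   [De Morgan]
⇔ (x3 AND NOT x2) OR NOT (NOT x2 OR x3) OR (x1 AND x2)   [double negation]
⇔ (x3 AND NOT x2) OR (NOT NOT x2 AND NOT x3) OR (x1 AND x2)   [De Morgan]
⇔ (x3 AND NOT x2) OR (x2 AND NOT x3) OR (x1 AND x2)   [double negation]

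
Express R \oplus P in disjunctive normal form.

R \oplus P
⇔ (R \land \lnot P) \lor (\lnot R \land P)   [expand \oplus]

(R \land \lnot P) \lor (\lnot R \land P)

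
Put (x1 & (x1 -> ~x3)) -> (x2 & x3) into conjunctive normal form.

(x1 & (x1 -> ~x3)) -> (x2 & x3)
⇔ ~(x1 & (x1 -> ~x3)) | (x2 & x3)
⇔ ~(x1 & (~x1 | ~x3)) | (x2 & x3)
⇔ ~x1 | ~(~x1 | ~x3) | (x2 & x3)
⇔ ~x1 | (~~x1 & ~~x3) | (x2 & x3)
⇔ ~x1 | (x1 & ~~x3) | (x2 & x3)
⇔ ~x1 | (x1 & x3) | (x2 & x3)
⇔ (~x1 | x1 | x2) & (~x1 | x1 | x3) & (~x1 | x3 | x2) & (~x1 | x3 | x3)
⇔ ~x1 | x3

~x1 | x3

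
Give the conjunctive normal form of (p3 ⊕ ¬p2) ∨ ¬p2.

(p3 ⊕ ¬p2) ∨ ¬p2
⇔ ((p3 ∨ ¬p2) ∧ ¬(p3 ∧ ¬p2)) ∨ ¬p2   [expand ⊕]
⇔ ((p3 ∨ ¬p2) ∧ (¬p3 ∨ ¬¬p2)) ∨ ¬p2   [De Morgan]
⇔ ((p3 ∨ ¬p2) ∧ (¬p3 ∨ p2)) ∨ ¬p2   [double negation]
⇔ (p3 ∨ ¬p2 ∨ ¬p2) ∧ (¬p3 ∨ p2 ∨ ¬p2)   [distribute ∨ over ∧]
⇔ p3 ∨ ¬p2   [simplify]

p3 ∨ ¬p2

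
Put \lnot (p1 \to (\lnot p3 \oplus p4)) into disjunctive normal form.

(p1 \land p3 \land \lnot p4) \lor (p1 \land p4 \land \lnot p3)

\lnot (p1 \to (\lnot p3 \oplus p4))
≡ \lnot (\lnot p1 \lor (\lnot p3 \oplus p4))   [eliminate \to]
≡ \lnot (\lnot p1 \lor (\lnot p3 \land \lnot p4) \lor (\lnot \lnot p3 \land p4))   [expand \oplus]
≡ \lnot \lnot p1 \land \lnot (\lnot p3 \land \lnot p4) \land \lnot (\lnot \lnot p3 \land p4)   [De Morgan]
≡ p1 \land \lnot (\lnot p3 \land \lnot p4) \land \lnot (\lnot \lnot p3 \land p4)   [double negation]
≡ p1 \land (\lnot \lnot p3 \lor \lnot \lnot p4) \land \lnot (\lnot \lnot p3 \land p4)   [De Morgan]
≡ p1 \land (p3 \lor \lnot \lnot p4) \land \lnot (\lnot \lnot p3 \land p4)   [double negation]
≡ p1 \land (p3 \lor p4) \land \lnot (\lnot \lnot p3 \land p4)   [double negation]
≡ p1 \land (p3 \lor p4) \land (\lnot \lnot \lnot p3 \lor \lnot p4)   [De Morgan]
≡ p1 \land (p3 \lor p4) \land (\lnot p3 \lor \lnot p4)   [double negation]
≡ (p1 \land p3 \land \lnot p3) \lor (p1 \land p3 \land \lnot p4) \lor (p1 \land p4 \land \lnot p3) \lor (p1 \land p4 \land \lnot p4)   [distribute \land over \lor]
≡ (p1 \land p3 \land \lnot p4) \lor (p1 \land p4 \land \lnot p3)   [simplify]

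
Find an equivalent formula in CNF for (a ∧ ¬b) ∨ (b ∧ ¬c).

(a ∧ ¬b) ∨ (b ∧ ¬c)
≡ (a ∨ b) ∧ (a ∨ ¬c) ∧ (¬b ∨ b) ∧ (¬b ∨ ¬c)   [distribute ∨ over ∧]
≡ (a ∨ b) ∧ (a ∨ ¬c) ∧ (¬b ∨ ¬c)   [simplify]

(a ∨ b) ∧ (a ∨ ¬c) ∧ (¬b ∨ ¬c)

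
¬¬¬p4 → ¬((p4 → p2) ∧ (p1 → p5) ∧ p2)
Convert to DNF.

¬¬¬p4 → ¬((p4 → p2) ∧ (p1 → p5) ∧ p2)
≡ ¬¬¬¬p4 ∨ ¬((p4 → p2) ∧ (p1 → p5) ∧ p2)   [eliminate →]
≡ ¬¬¬¬p4 ∨ ¬((¬p4 ∨ p2) ∧ (p1 → p5) ∧ p2)   [eliminate →]
≡ ¬¬¬¬p4 ∨ ¬((¬p4 ∨ p2) ∧ (¬p1 ∨ p5) ∧ p2)   [eliminate →]
≡ ¬¬p4 ∨ ¬((¬p4 ∨ p2) ∧ (¬p1 ∨ p5) ∧ p2)   [double negation]
≡ p4 ∨ ¬((¬p4 ∨ p2) ∧ (¬p1 ∨ p5) ∧ p2)   [double negation]
≡ p4 ∨ ¬(¬p4 ∨ p2) ∨ ¬(¬p1 ∨ p5) ∨ ¬p2   [De Morgan]
≡ p4 ∨ (¬¬p4 ∧ ¬p2) ∨ ¬(¬p1 ∨ p5) ∨ ¬p2   [De Morgan]
≡ p4 ∨ (p4 ∧ ¬p2) ∨ ¬(¬p1 ∨ p5) ∨ ¬p2   [double negation]
≡ p4 ∨ (p4 ∧ ¬p2) ∨ (¬¬p1 ∧ ¬p5) ∨ ¬p2   [De Morgan]
≡ p4 ∨ (p4 ∧ ¬p2) ∨ (p1 ∧ ¬p5) ∨ ¬p2   [double negation]
≡ p4 ∨ (p1 ∧ ¬p5) ∨ ¬p2   [simplify]

p4 ∨ (p1 ∧ ¬p5) ∨ ¬p2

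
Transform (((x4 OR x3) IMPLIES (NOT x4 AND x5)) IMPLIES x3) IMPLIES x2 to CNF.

(((x4 OR x3) IMPLIES (NOT x4 AND x5)) IMPLIES x3) IMPLIES x2
⇔ NOT (((x4 OR x3) IMPLIES (NOT x4 AND x5)) IMPLIES x3) OR x2   — eliminate IMPLIES
⇔ NOT (NOT ((x4 OR x3) IMPLIES (NOT x4 AND x5)) OR x3) OR x2   — eliminate IMPLIES
⇔ NOT (NOT (NOT (x4 OR x3) OR (NOT x4 AND x5)) OR x3) OR x2   — eliminate IMPLIES
⇔ (NOT NOT (NOT (x4 OR x3) OR (NOT x4 AND x5)) AND NOT x3) OR x2   — De Morgan
⇔ ((NOT (x4 OR x3) OR (NOT x4 AND x5)) AND NOT x3) OR x2   — double negation
⇔ (((NOT x4 AND NOT x3) OR (NOT x4 AND x5)) AND NOT x3) OR x2   — De Morgan
⇔ (NOT x4 OR NOT x4 OR x2) AND (NOT x4 OR x5 OR x2) AND (NOT x3 OR NOT x4 OR x2) AND (NOT x3 OR x5 OR x2) AND (NOT x3 OR x2)   — distribute OR over AND
⇔ (NOT x4 OR x2) AND (NOT x3 OR x2)   — simplify

(NOT x4 OR x2) AND (NOT x3 OR x2)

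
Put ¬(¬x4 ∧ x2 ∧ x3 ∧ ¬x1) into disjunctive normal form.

x4 ∨ ¬x2 ∨ ¬x3 ∨ x1

¬(¬x4 ∧ x2 ∧ x3 ∧ ¬x1)
≡ ¬¬x4 ∨ ¬x2 ∨ ¬x3 ∨ ¬¬x1   (De Morgan)
≡ x4 ∨ ¬x2 ∨ ¬x3 ∨ ¬¬x1   (double negation)
≡ x4 ∨ ¬x2 ∨ ¬x3 ∨ x1   (double negation)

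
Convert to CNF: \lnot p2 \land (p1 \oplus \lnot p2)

\lnot p2 \land (\lnot p1 \lor p2)

\lnot p2 \land (p1 \oplus \lnot p2)
≡ \lnot p2 \land (p1 \lor \lnot p2) \land \lnot (p1 \land \lnot p2)   — expand \oplus
≡ \lnot p2 \land (p1 \lor \lnot p2) \land (\lnot p1 \lor \lnot \lnot p2)   — De Morgan
≡ \lnot p2 \land (p1 \lor \lnot p2) \land (\lnot p1 \lor p2)   — double negation
≡ \lnot p2 \land (\lnot p1 \lor p2)   — simplify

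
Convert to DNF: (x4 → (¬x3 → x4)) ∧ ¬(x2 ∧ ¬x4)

(x4 → (¬x3 → x4)) ∧ ¬(x2 ∧ ¬x4)
≡ (¬x4 ∨ (¬x3 → x4)) ∧ ¬(x2 ∧ ¬x4)   (eliminate →)
≡ (¬x4 ∨ ¬¬x3 ∨ x4) ∧ ¬(x2 ∧ ¬x4)   (eliminate →)
≡ (¬x4 ∨ x3 ∨ x4) ∧ ¬(x2 ∧ ¬x4)   (double negation)
≡ (¬x4 ∨ x3 ∨ x4) ∧ (¬x2 ∨ ¬¬x4)   (De Morgan)
≡ (¬x4 ∨ x3 ∨ x4) ∧ (¬x2 ∨ x4)   (double negation)
≡ (¬x4 ∧ ¬x2) ∨ (¬x4 ∧ x4) ∨ (x3 ∧ ¬x2) ∨ (x3 ∧ x4) ∨ (x4 ∧ ¬x2) ∨ (x4 ∧ x4)   (distribute ∧ over ∨)
≡ (¬x4 ∧ ¬x2) ∨ (x3 ∧ ¬x2) ∨ x4   (simplify)

(¬x4 ∧ ¬x2) ∨ (x3 ∧ ¬x2) ∨ x4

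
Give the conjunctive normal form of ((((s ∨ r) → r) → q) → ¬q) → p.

q ∨ p

((((s ∨ r) → r) → q) → ¬q) → p
≡ ¬((((s ∨ r) → r) → q) → ¬q) ∨ p   [eliminate →]
≡ ¬(¬(((s ∨ r) → r) → q) ∨ ¬q) ∨ p   [eliminate →]
≡ ¬(¬(¬((s ∨ r) → r) ∨ q) ∨ ¬q) ∨ p   [eliminate →]
≡ ¬(¬(¬(¬(s ∨ r) ∨ r) ∨ q) ∨ ¬q) ∨ p   [eliminate →]
≡ (¬¬(¬(¬(s ∨ r) ∨ r) ∨ q) ∧ ¬¬q) ∨ p   [De Morgan]
≡ ((¬(¬(s ∨ r) ∨ r) ∨ q) ∧ ¬¬q) ∨ p   [double negation]
≡ (((¬¬(s ∨ r) ∧ ¬r) ∨ q) ∧ ¬¬q) ∨ p   [De Morgan]
≡ ((((s ∨ r) ∧ ¬r) ∨ q) ∧ ¬¬q) ∨ p   [double negation]
≡ ((((s ∨ r) ∧ ¬r) ∨ q) ∧ q) ∨ p   [double negation]
≡ (s ∨ r ∨ q ∨ p) ∧ (¬r ∨ q ∨ p) ∧ (q ∨ p)   [distribute ∨ over ∧]
≡ q ∨ p   [simplify]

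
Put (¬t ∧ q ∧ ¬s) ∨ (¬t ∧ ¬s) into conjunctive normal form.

(¬t ∧ q ∧ ¬s) ∨ (¬t ∧ ¬s)
≡ (¬t ∨ ¬t) ∧ (¬t ∨ ¬s) ∧ (q ∨ ¬t) ∧ (q ∨ ¬s) ∧ (¬s ∨ ¬t) ∧ (¬s ∨ ¬s)   [distribute ∨ over ∧]
≡ ¬t ∧ ¬s   [simplify]

¬t ∧ ¬s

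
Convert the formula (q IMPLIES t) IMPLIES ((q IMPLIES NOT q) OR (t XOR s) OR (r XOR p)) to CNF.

(q IMPLIES t) IMPLIES ((q IMPLIES NOT q) OR (t XOR s) OR (r XOR p))
≡ NOT (q IMPLIES t) OR (q IMPLIES NOT q) OR (t XOR s) OR (r XOR p)   [eliminate IMPLIES]
≡ NOT (NOT q OR t) OR (q IMPLIES NOT q) OR (t XOR s) OR (r XOR p)   [eliminate IMPLIES]
≡ NOT (NOT q OR t) OR NOT q OR NOT q OR (t XOR s) OR (r XOR p)   [eliminate IMPLIES]
≡ NOT (NOT q OR t) OR NOT q OR NOT q OR ((t OR s) AND NOT (t AND s)) OR (r XOR p)   [expand XOR]
≡ NOT (NOT q OR t) OR NOT q OR NOT q OR ((t OR s) AND NOT (t AND s)) OR ((r OR p) AND NOT (r AND p))   [expand XOR]
≡ (NOT NOT q AND NOT t) OR NOT q OR NOT q OR ((t OR s) AND NOT (t AND s)) OR ((r OR p) AND NOT (r AND p))   [De Morgan]
≡ (q AND NOT t) OR NOT q OR NOT q OR ((t OR s) AND NOT (t AND s)) OR ((r OR p) AND NOT (r AND p))   [double negation]
≡ (q AND NOT t) OR NOT q OR NOT q OR ((t OR s) AND (NOT t OR NOT s)) OR ((r OR p) AND NOT (r AND p))   [De Morgan]
≡ (q AND NOT t) OR NOT q OR NOT q OR ((t OR s) AND (NOT t OR NOT s)) OR ((r OR p) AND (NOT r OR NOT p))   [De Morgan]
≡ (q OR NOT q OR NOT q OR t OR s OR r OR p) AND (q OR NOT q OR NOT q OR t OR s OR NOT r OR NOT p) AND (q OR NOT q OR NOT q OR NOT t OR NOT s OR r OR p) AND (q OR NOT q OR NOT q OR NOT t OR NOT s OR NOT r OR NOT p) AND (NOT t OR NOT q OR NOT q OR t OR s OR r OR p) AND (NOT t OR NOT q OR NOT q OR t OR s OR NOT r OR NOT p) AND (NOT t OR NOT q OR NOT q OR NOT t OR NOT s OR r OR p) AND (NOT t OR NOT q OR NOT q OR NOT t OR NOT s OR NOT r OR NOT p)   [distribute OR over AND]
≡ (NOT t OR NOT q OR NOT s OR r OR p) AND (NOT t OR NOT q OR NOT s OR NOT r OR NOT p)   [simplify]

(NOT t OR NOT q OR NOT s OR r OR p) AND (NOT t OR NOT q OR NOT s OR NOT r OR NOT p)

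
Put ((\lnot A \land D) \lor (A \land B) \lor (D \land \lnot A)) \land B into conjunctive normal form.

((\lnot A \land D) \lor (A \land B) \lor (D \land \lnot A)) \land B
≡ (\lnot A \lor A \lor D) \land (\lnot A \lor A \lor \lnot A) \land (\lnot A \lor B \lor D) \land (\lnot A \lor B \lor \lnot A) \land (D \lor A \lor D) \land (D \lor A \lor \lnot A) \land (D \lor B \lor D) \land (D \lor B \lor \lnot A) \land B   — distribute \lor over \land
≡ (D \lor A) \land B   — simplify

(D \lor A) \land B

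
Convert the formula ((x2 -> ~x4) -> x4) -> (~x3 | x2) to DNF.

~x4 | ~x3 | x2

((x2 -> ~x4) -> x4) -> (~x3 | x2)
⇔ ~((x2 -> ~x4) -> x4) | ~x3 | x2   [eliminate ->]
⇔ ~(~(x2 -> ~x4) | x4) | ~x3 | x2   [eliminate ->]
⇔ ~(~(~x2 | ~x4) | x4) | ~x3 | x2   [eliminate ->]
⇔ (~~(~x2 | ~x4) & ~x4) | ~x3 | x2   [De Morgan]
⇔ ((~x2 | ~x4) & ~x4) | ~x3 | x2   [double negation]
⇔ (~x2 & ~x4) | (~x4 & ~x4) | ~x3 | x2   [distribute & over |]
⇔ ~x4 | ~x3 | x2   [simplify]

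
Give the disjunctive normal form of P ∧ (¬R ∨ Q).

(P ∧ ¬R) ∨ (P ∧ Q)

P ∧ (¬R ∨ Q)
⇔ (P ∧ ¬R) ∨ (P ∧ Q)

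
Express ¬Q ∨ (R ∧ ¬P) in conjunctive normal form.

(¬Q ∨ R) ∧ (¬Q ∨ ¬P)

¬Q ∨ (R ∧ ¬P)
⇔ (¬Q ∨ R) ∧ (¬Q ∨ ¬P)   [distribute ∨ over ∧]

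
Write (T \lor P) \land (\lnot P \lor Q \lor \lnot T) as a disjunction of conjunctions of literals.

(T \lor P) \land (\lnot P \lor Q \lor \lnot T)
≡ (T \land \lnot P) \lor (T \land Q) \lor (T \land \lnot T) \lor (P \land \lnot P) \lor (P \land Q) \lor (P \land \lnot T)
≡ (T \land \lnot P) \lor (T \land Q) \lor (P \land Q) \lor (P \land \lnot T)

(T \land \lnot P) \lor (T \land Q) \lor (P \land Q) \lor (P \land \lnot T)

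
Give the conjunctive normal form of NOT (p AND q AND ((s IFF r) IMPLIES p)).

NOT p OR NOT q

NOT (p AND q AND ((s IFF r) IMPLIES p))
≡ NOT (p AND q AND (NOT (s IFF r) OR p))   [eliminate IMPLIES]
≡ NOT (p AND q AND (NOT ((s IMPLIES r) AND (r IMPLIES s)) OR p))   [eliminate IFF]
≡ NOT (p AND q AND (NOT ((NOT s OR r) AND (r IMPLIES s)) OR p))   [eliminate IMPLIES]
≡ NOT (p AND q AND (NOT ((NOT s OR r) AND (NOT r OR s)) OR p))   [eliminate IMPLIES]
≡ NOT p OR NOT q OR NOT (NOT ((NOT s OR r) AND (NOT r OR s)) OR p)   [De Morgan]
≡ NOT p OR NOT q OR (NOT NOT ((NOT s OR r) AND (NOT r OR s)) AND NOT p)   [De Morgan]
≡ NOT p OR NOT q OR ((NOT s OR r) AND (NOT r OR s) AND NOT p)   [double negation]
≡ (NOT p OR NOT q OR NOT s OR r) AND (NOT p OR NOT q OR NOT r OR s) AND (NOT p OR NOT q OR NOT p)   [distribute OR over AND]
≡ NOT p OR NOT q   [simplify]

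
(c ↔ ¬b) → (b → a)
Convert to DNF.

(c ↔ ¬b) → (b → a)
⇔ ¬(c ↔ ¬b) ∨ (b → a)   [eliminate →]
⇔ ¬((c → ¬b) ∧ (¬b → c)) ∨ (b → a)   [eliminate ↔]
⇔ ¬((¬c ∨ ¬b) ∧ (¬b → c)) ∨ (b → a)   [eliminate →]
⇔ ¬((¬c ∨ ¬b) ∧ (¬¬b ∨ c)) ∨ (b → a)   [eliminate →]
⇔ ¬((¬c ∨ ¬b) ∧ (¬¬b ∨ c)) ∨ ¬b ∨ a   [eliminate →]
⇔ ¬(¬c ∨ ¬b) ∨ ¬(¬¬b ∨ c) ∨ ¬b ∨ a   [De Morgan]
⇔ (¬¬c ∧ ¬¬b) ∨ ¬(¬¬b ∨ c) ∨ ¬b ∨ a   [De Morgan]
⇔ (c ∧ ¬¬b) ∨ ¬(¬¬b ∨ c) ∨ ¬b ∨ a   [double negation]
⇔ (c ∧ b) ∨ ¬(¬¬b ∨ c) ∨ ¬b ∨ a   [double negation]
⇔ (c ∧ b) ∨ (¬¬¬b ∧ ¬c) ∨ ¬b ∨ a   [De Morgan]
⇔ (c ∧ b) ∨ (¬b ∧ ¬c) ∨ ¬b ∨ a   [double negation]
⇔ (c ∧ b) ∨ ¬b ∨ a   [simplify]

(c ∧ b) ∨ ¬b ∨ a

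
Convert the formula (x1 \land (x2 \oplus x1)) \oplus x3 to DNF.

(x1 \land (x2 \oplus x1)) \oplus x3
⇔ (x1 \land (x2 \oplus x1) \land \lnot x3) \lor (\lnot (x1 \land (x2 \oplus x1)) \land x3)   [expand \oplus]
⇔ (x1 \land ((x2 \land \lnot x1) \lor (\lnot x2 \land x1)) \land \lnot x3) \lor (\lnot (x1 \land (x2 \oplus x1)) \land x3)   [expand \oplus]
⇔ (x1 \land ((x2 \land \lnot x1) \lor (\lnot x2 \land x1)) \land \lnot x3) \lor (\lnot (x1 \land ((x2 \land \lnot x1) \lor (\lnot x2 \land x1))) \land x3)   [expand \oplus]
⇔ (x1 \land ((x2 \land \lnot x1) \lor (\lnot x2 \land x1)) \land \lnot x3) \lor ((\lnot x1 \lor \lnot ((x2 \land \lnot x1) \lor (\lnot x2 \land x1))) \land x3)   [De Morgan]
⇔ (x1 \land ((x2 \land \lnot x1) \lor (\lnot x2 \land x1)) \land \lnot x3) \lor ((\lnot x1 \lor (\lnot (x2 \land \lnot x1) \land \lnot (\lnot x2 \land x1))) \land x3)   [De Morgan]
⇔ (x1 \land ((x2 \land \lnot x1) \lor (\lnot x2 \land x1)) \land \lnot x3) \lor ((\lnot x1 \lor ((\lnot x2 \lor \lnot \lnot x1) \land \lnot (\lnot x2 \land x1))) \land x3)   [De Morgan]
⇔ (x1 \land ((x2 \land \lnot x1) \lor (\lnot x2 \land x1)) \land \lnot x3) \lor ((\lnot x1 \lor ((\lnot x2 \lor x1) \land \lnot (\lnot x2 \land x1))) \land x3)   [double negation]
⇔ (x1 \land ((x2 \land \lnot x1) \lor (\lnot x2 \land x1)) \land \lnot x3) \lor ((\lnot x1 \lor ((\lnot x2 \lor x1) \land (\lnot \lnot x2 \lor \lnot x1))) \land x3)   [De Morgan]
⇔ (x1 \land ((x2 \land \lnot x1) \lor (\lnot x2 \land x1)) \land \lnot x3) \lor ((\lnot x1 \lor ((\lnot x2 \lor x1) \land (x2 \lor \lnot x1))) \land x3)   [double negation]
⇔ (x1 \land x2 \land \lnot x1 \land \lnot x3) \lor (x1 \land \lnot x2 \land x1 \land \lnot x3) \lor (\lnot x1 \land x3) \lor (\lnot x2 \land x2 \land x3) \lor (\lnot x2 \land \lnot x1 \land x3) \lor (x1 \land x2 \land x3) \lor (x1 \land \lnot x1 \land x3)   [distribute \land over \lor]
⇔ (x1 \land \lnot x2 \land \lnot x3) \lor (\lnot x1 \land x3) \lor (x1 \land x2 \land x3)   [simplify]

(x1 \land \lnot x2 \land \lnot x3) \lor (\lnot x1 \land x3) \lor (x1 \land x2 \land x3)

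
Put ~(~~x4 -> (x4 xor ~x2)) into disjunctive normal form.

~(~~x4 -> (x4 xor ~x2))
⇔ ~(~~~x4 | (x4 xor ~x2))
⇔ ~(~~~x4 | (x4 & ~~x2) | (~x4 & ~x2))
⇔ ~~~~x4 & ~(x4 & ~~x2) & ~(~x4 & ~x2)
⇔ ~~x4 & ~(x4 & ~~x2) & ~(~x4 & ~x2)
⇔ x4 & ~(x4 & ~~x2) & ~(~x4 & ~x2)
⇔ x4 & (~x4 | ~~~x2) & ~(~x4 & ~x2)
⇔ x4 & (~x4 | ~x2) & ~(~x4 & ~x2)
⇔ x4 & (~x4 | ~x2) & (~~x4 | ~~x2)
⇔ x4 & (~x4 | ~x2) & (x4 | ~~x2)
⇔ x4 & (~x4 | ~x2) & (x4 | x2)
⇔ (x4 & ~x4 & x4) | (x4 & ~x4 & x2) | (x4 & ~x2 & x4) | (x4 & ~x2 & x2)
⇔ x4 & ~x2

x4 & ~x2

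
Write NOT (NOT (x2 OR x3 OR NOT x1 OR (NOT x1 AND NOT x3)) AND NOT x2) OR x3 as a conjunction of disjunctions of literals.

NOT (NOT (x2 OR x3 OR NOT x1 OR (NOT x1 AND NOT x3)) AND NOT x2) OR x3
≡ NOT NOT (x2 OR x3 OR NOT x1 OR (NOT x1 AND NOT x3)) OR NOT NOT x2 OR x3
≡ x2 OR x3 OR NOT x1 OR (NOT x1 AND NOT x3) OR NOT NOT x2 OR x3
≡ x2 OR x3 OR NOT x1 OR (NOT x1 AND NOT x3) OR x2 OR x3
≡ (x2 OR x3 OR NOT x1 OR NOT x1 OR x2 OR x3) AND (x2 OR x3 OR NOT x1 OR NOT x3 OR x2 OR x3)
≡ x2 OR x3 OR NOT x1

x2 OR x3 OR NOT x1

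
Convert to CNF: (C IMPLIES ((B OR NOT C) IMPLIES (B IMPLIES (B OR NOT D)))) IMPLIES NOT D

(C OR NOT D) AND (B OR NOT D) AND (NOT B OR NOT D)

(C IMPLIES ((B OR NOT C) IMPLIES (B IMPLIES (B OR NOT D)))) IMPLIES NOT D
≡ NOT (C IMPLIES ((B OR NOT C) IMPLIES (B IMPLIES (B OR NOT D)))) OR NOT D   — eliminate IMPLIES
≡ NOT (NOT C OR ((B OR NOT C) IMPLIES (B IMPLIES (B OR NOT D)))) OR NOT D   — eliminate IMPLIES
≡ NOT (NOT C OR NOT (B OR NOT C) OR (B IMPLIES (B OR NOT D))) OR NOT D   — eliminate IMPLIES
≡ NOT (NOT C OR NOT (B OR NOT C) OR NOT B OR B OR NOT D) OR NOT D   — eliminate IMPLIES
≡ (NOT NOT C AND NOT NOT (B OR NOT C) AND NOT NOT B AND NOT B AND NOT NOT D) OR NOT D   — De Morgan
≡ (C AND NOT NOT (B OR NOT C) AND NOT NOT B AND NOT B AND NOT NOT D) OR NOT D   — double negation
≡ (C AND (B OR NOT C) AND NOT NOT B AND NOT B AND NOT NOT D) OR NOT D   — double negation
≡ (C AND (B OR NOT C) AND B AND NOT B AND NOT NOT D) OR NOT D   — double negation
≡ (C AND (B OR NOT C) AND B AND NOT B AND D) OR NOT D   — double negation
≡ (C OR NOT D) AND (B OR NOT C OR NOT D) AND (B OR NOT D) AND (NOT B OR NOT D) AND (D OR NOT D)   — distribute OR over AND
≡ (C OR NOT D) AND (B OR NOT D) AND (NOT B OR NOT D)   — simplify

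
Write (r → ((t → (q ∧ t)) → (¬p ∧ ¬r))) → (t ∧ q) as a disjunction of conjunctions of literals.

(r ∧ ¬t) ∨ (t ∧ q)

(r → ((t → (q ∧ t)) → (¬p ∧ ¬r))) → (t ∧ q)
≡ ¬(r → ((t → (q ∧ t)) → (¬p ∧ ¬r))) ∨ (t ∧ q)
≡ ¬(¬r ∨ ((t → (q ∧ t)) → (¬p ∧ ¬r))) ∨ (t ∧ q)
≡ ¬(¬r ∨ ¬(t → (q ∧ t)) ∨ (¬p ∧ ¬r)) ∨ (t ∧ q)
≡ ¬(¬r ∨ ¬(¬t ∨ (q ∧ t)) ∨ (¬p ∧ ¬r)) ∨ (t ∧ q)
≡ (¬¬r ∧ ¬¬(¬t ∨ (q ∧ t)) ∧ ¬(¬p ∧ ¬r)) ∨ (t ∧ q)
≡ (r ∧ ¬¬(¬t ∨ (q ∧ t)) ∧ ¬(¬p ∧ ¬r)) ∨ (t ∧ q)
≡ (r ∧ (¬t ∨ (q ∧ t)) ∧ ¬(¬p ∧ ¬r)) ∨ (t ∧ q)
≡ (r ∧ (¬t ∨ (q ∧ t)) ∧ (¬¬p ∨ ¬¬r)) ∨ (t ∧ q)
≡ (r ∧ (¬t ∨ (q ∧ t)) ∧ (p ∨ ¬¬r)) ∨ (t ∧ q)
≡ (r ∧ (¬t ∨ (q ∧ t)) ∧ (p ∨ r)) ∨ (t ∧ q)
≡ (r ∧ ¬t ∧ p) ∨ (r ∧ ¬t ∧ r) ∨ (r ∧ q ∧ t ∧ p) ∨ (r ∧ q ∧ t ∧ r) ∨ (t ∧ q)
≡ (r ∧ ¬t) ∨ (t ∧ q)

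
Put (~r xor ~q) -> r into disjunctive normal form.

(~q & ~r) | r

(~r xor ~q) -> r
≡ ~(~r xor ~q) | r
≡ ~((~r & ~~q) | (~~r & ~q)) | r
≡ (~(~r & ~~q) & ~(~~r & ~q)) | r
≡ ((~~r | ~~~q) & ~(~~r & ~q)) | r
≡ ((r | ~~~q) & ~(~~r & ~q)) | r
≡ ((r | ~q) & ~(~~r & ~q)) | r
≡ ((r | ~q) & (~~~r | ~~q)) | r
≡ ((r | ~q) & (~r | ~~q)) | r
≡ ((r | ~q) & (~r | q)) | r
≡ (r & ~r) | (r & q) | (~q & ~r) | (~q & q) | r
≡ (~q & ~r) | r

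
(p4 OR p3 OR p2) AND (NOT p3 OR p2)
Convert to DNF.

(p4 OR p3 OR p2) AND (NOT p3 OR p2)
= (p4 AND NOT p3) OR (p4 AND p2) OR (p3 AND NOT p3) OR (p3 AND p2) OR (p2 AND NOT p3) OR (p2 AND p2)   [distribute AND over OR]
= (p4 AND NOT p3) OR p2   [simplify]

(p4 AND NOT p3) OR p2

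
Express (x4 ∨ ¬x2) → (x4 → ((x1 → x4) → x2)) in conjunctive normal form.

(x4 ∨ ¬x2) → (x4 → ((x1 → x4) → x2))
= ¬(x4 ∨ ¬x2) ∨ (x4 → ((x1 → x4) → x2))   (eliminate →)
= ¬(x4 ∨ ¬x2) ∨ ¬x4 ∨ ((x1 → x4) → x2)   (eliminate →)
= ¬(x4 ∨ ¬x2) ∨ ¬x4 ∨ ¬(x1 → x4) ∨ x2   (eliminate →)
= ¬(x4 ∨ ¬x2) ∨ ¬x4 ∨ ¬(¬x1 ∨ x4) ∨ x2   (eliminate →)
= (¬x4 ∧ ¬¬x2) ∨ ¬x4 ∨ ¬(¬x1 ∨ x4) ∨ x2   (De Morgan)
= (¬x4 ∧ x2) ∨ ¬x4 ∨ ¬(¬x1 ∨ x4) ∨ x2   (double negation)
= (¬x4 ∧ x2) ∨ ¬x4 ∨ (¬¬x1 ∧ ¬x4) ∨ x2   (De Morgan)
= (¬x4 ∧ x2) ∨ ¬x4 ∨ (x1 ∧ ¬x4) ∨ x2   (double negation)
= (¬x4 ∨ ¬x4 ∨ x1 ∨ x2) ∧ (¬x4 ∨ ¬x4 ∨ ¬x4 ∨ x2) ∧ (x2 ∨ ¬x4 ∨ x1 ∨ x2) ∧ (x2 ∨ ¬x4 ∨ ¬x4 ∨ x2)   (distribute ∨ over ∧)
= ¬x4 ∨ x2   (simplify)

¬x4 ∨ x2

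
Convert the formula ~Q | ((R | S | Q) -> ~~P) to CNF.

~Q | P

~Q | ((R | S | Q) -> ~~P)
≡ ~Q | ~(R | S | Q) | ~~P   [eliminate ->]
≡ ~Q | (~R & ~S & ~Q) | ~~P   [De Morgan]
≡ ~Q | (~R & ~S & ~Q) | P   [double negation]
≡ (~Q | ~R | P) & (~Q | ~S | P) & (~Q | ~Q | P)   [distribute | over &]
≡ ~Q | P   [simplify]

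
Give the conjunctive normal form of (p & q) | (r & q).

(p | r) & q

(p & q) | (r & q)
≡ (p | r) & (p | q) & (q | r) & (q | q)
≡ (p | r) & q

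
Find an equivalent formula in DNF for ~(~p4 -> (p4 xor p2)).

~(~p4 -> (p4 xor p2))
⇔ ~(~~p4 | (p4 xor p2))   — eliminate ->
⇔ ~(~~p4 | (p4 & ~p2) | (~p4 & p2))   — expand xor
⇔ ~~~p4 & ~(p4 & ~p2) & ~(~p4 & p2)   — De Morgan
⇔ ~p4 & ~(p4 & ~p2) & ~(~p4 & p2)   — double negation
⇔ ~p4 & (~p4 | ~~p2) & ~(~p4 & p2)   — De Morgan
⇔ ~p4 & (~p4 | p2) & ~(~p4 & p2)   — double negation
⇔ ~p4 & (~p4 | p2) & (~~p4 | ~p2)   — De Morgan
⇔ ~p4 & (~p4 | p2) & (p4 | ~p2)   — double negation
⇔ (~p4 & ~p4 & p4) | (~p4 & ~p4 & ~p2) | (~p4 & p2 & p4) | (~p4 & p2 & ~p2)   — distribute & over |
⇔ ~p4 & ~p2   — simplify

~p4 & ~p2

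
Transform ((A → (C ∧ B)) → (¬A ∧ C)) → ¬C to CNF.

(¬A ∨ B ∨ ¬C) ∧ (A ∨ ¬C)

((A → (C ∧ B)) → (¬A ∧ C)) → ¬C
≡ ¬((A → (C ∧ B)) → (¬A ∧ C)) ∨ ¬C   (eliminate →)
≡ ¬(¬(A → (C ∧ B)) ∨ (¬A ∧ C)) ∨ ¬C   (eliminate →)
≡ ¬(¬(¬A ∨ (C ∧ B)) ∨ (¬A ∧ C)) ∨ ¬C   (eliminate →)
≡ (¬¬(¬A ∨ (C ∧ B)) ∧ ¬(¬A ∧ C)) ∨ ¬C   (De Morgan)
≡ ((¬A ∨ (C ∧ B)) ∧ ¬(¬A ∧ C)) ∨ ¬C   (double negation)
≡ ((¬A ∨ (C ∧ B)) ∧ (¬¬A ∨ ¬C)) ∨ ¬C   (De Morgan)
≡ ((¬A ∨ (C ∧ B)) ∧ (A ∨ ¬C)) ∨ ¬C   (double negation)
≡ (¬A ∨ C ∨ ¬C) ∧ (¬A ∨ B ∨ ¬C) ∧ (A ∨ ¬C ∨ ¬C)   (distribute ∨ over ∧)
≡ (¬A ∨ B ∨ ¬C) ∧ (A ∨ ¬C)   (simplify)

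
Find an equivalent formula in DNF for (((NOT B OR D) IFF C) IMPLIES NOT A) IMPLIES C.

(B AND NOT D AND NOT C AND A) OR C

(((NOT B OR D) IFF C) IMPLIES NOT A) IMPLIES C
⇔ NOT (((NOT B OR D) IFF C) IMPLIES NOT A) OR C   [eliminate IMPLIES]
⇔ NOT (NOT ((NOT B OR D) IFF C) OR NOT A) OR C   [eliminate IMPLIES]
⇔ NOT (NOT (((NOT B OR D) IMPLIES C) AND (C IMPLIES (NOT B OR D))) OR NOT A) OR C   [eliminate IFF]
⇔ NOT (NOT ((NOT (NOT B OR D) OR C) AND (C IMPLIES (NOT B OR D))) OR NOT A) OR C   [eliminate IMPLIES]
⇔ NOT (NOT ((NOT (NOT B OR D) OR C) AND (NOT C OR NOT B OR D)) OR NOT A) OR C   [eliminate IMPLIES]
⇔ (NOT NOT ((NOT (NOT B OR D) OR C) AND (NOT C OR NOT B OR D)) AND NOT NOT A) OR C   [De Morgan]
⇔ ((NOT (NOT B OR D) OR C) AND (NOT C OR NOT B OR D) AND NOT NOT A) OR C   [double negation]
⇔ (((NOT NOT B AND NOT D) OR C) AND (NOT C OR NOT B OR D) AND NOT NOT A) OR C   [De Morgan]
⇔ (((B AND NOT D) OR C) AND (NOT C OR NOT B OR D) AND NOT NOT A) OR C   [double negation]
⇔ (((B AND NOT D) OR C) AND (NOT C OR NOT B OR D) AND A) OR C   [double negation]
⇔ (B AND NOT D AND NOT C AND A) OR (B AND NOT D AND NOT B AND A) OR (B AND NOT D AND D AND A) OR (C AND NOT C AND A) OR (C AND NOT B AND A) OR (C AND D AND A) OR C   [distribute AND over OR]
⇔ (B AND NOT D AND NOT C AND A) OR C   [simplify]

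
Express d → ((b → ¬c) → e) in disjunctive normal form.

d → ((b → ¬c) → e)
≡ ¬d ∨ ((b → ¬c) → e)   [eliminate →]
≡ ¬d ∨ ¬(b → ¬c) ∨ e   [eliminate →]
≡ ¬d ∨ ¬(¬b ∨ ¬c) ∨ e   [eliminate →]
≡ ¬d ∨ (¬¬b ∧ ¬¬c) ∨ e   [De Morgan]
≡ ¬d ∨ (b ∧ ¬¬c) ∨ e   [double negation]
≡ ¬d ∨ (b ∧ c) ∨ e   [double negation]

¬d ∨ (b ∧ c) ∨ e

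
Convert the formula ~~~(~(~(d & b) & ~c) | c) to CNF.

~~~(~(~(d & b) & ~c) | c)
= ~(~(~(d & b) & ~c) | c)   (double negation)
= ~~(~(d & b) & ~c) & ~c   (De Morgan)
= ~(d & b) & ~c & ~c   (double negation)
= (~d | ~b) & ~c & ~c   (De Morgan)
= (~d | ~b) & ~c   (simplify)

(~d | ~b) & ~c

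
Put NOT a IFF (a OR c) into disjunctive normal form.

NOT a IFF (a OR c)
⇔ (NOT a IMPLIES (a OR c)) AND ((a OR c) IMPLIES NOT a)   [eliminate IFF]
⇔ (NOT NOT a OR a OR c) AND ((a OR c) IMPLIES NOT a)   [eliminate IMPLIES]
⇔ (NOT NOT a OR a OR c) AND (NOT (a OR c) OR NOT a)   [eliminate IMPLIES]
⇔ (a OR a OR c) AND (NOT (a OR c) OR NOT a)   [double negation]
⇔ (a OR a OR c) AND ((NOT a AND NOT c) OR NOT a)   [De Morgan]
⇔ (a AND NOT a AND NOT c) OR (a AND NOT a) OR (a AND NOT a AND NOT c) OR (a AND NOT a) OR (c AND NOT a AND NOT c) OR (c AND NOT a)   [distribute AND over OR]
⇔ c AND NOT a   [simplify]

c AND NOT a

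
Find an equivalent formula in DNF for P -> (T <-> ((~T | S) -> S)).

~P | (~T & ~S) | (T & ~S) | (S & T)

P -> (T <-> ((~T | S) -> S))
≡ ~P | (T <-> ((~T | S) -> S))   [eliminate ->]
≡ ~P | ((T -> ((~T | S) -> S)) & (((~T | S) -> S) -> T))   [eliminate <->]
≡ ~P | ((~T | ((~T | S) -> S)) & (((~T | S) -> S) -> T))   [eliminate ->]
≡ ~P | ((~T | ~(~T | S) | S) & (((~T | S) -> S) -> T))   [eliminate ->]
≡ ~P | ((~T | ~(~T | S) | S) & (~((~T | S) -> S) | T))   [eliminate ->]
≡ ~P | ((~T | ~(~T | S) | S) & (~(~(~T | S) | S) | T))   [eliminate ->]
≡ ~P | ((~T | (~~T & ~S) | S) & (~(~(~T | S) | S) | T))   [De Morgan]
≡ ~P | ((~T | (T & ~S) | S) & (~(~(~T | S) | S) | T))   [double negation]
≡ ~P | ((~T | (T & ~S) | S) & ((~~(~T | S) & ~S) | T))   [De Morgan]
≡ ~P | ((~T | (T & ~S) | S) & (((~T | S) & ~S) | T))   [double negation]
≡ ~P | (~T & ~T & ~S) | (~T & S & ~S) | (~T & T) | (T & ~S & ~T & ~S) | (T & ~S & S & ~S) | (T & ~S & T) | (S & ~T & ~S) | (S & S & ~S) | (S & T)   [distribute & over |]
≡ ~P | (~T & ~S) | (T & ~S) | (S & T)   [simplify]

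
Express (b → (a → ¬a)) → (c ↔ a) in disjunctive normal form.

(b ∧ a) ∨ (¬c ∧ ¬a) ∨ (a ∧ c)

(b → (a → ¬a)) → (c ↔ a)
= ¬(b → (a → ¬a)) ∨ (c ↔ a)   (eliminate →)
= ¬(¬b ∨ (a → ¬a)) ∨ (c ↔ a)   (eliminate →)
= ¬(¬b ∨ ¬a ∨ ¬a) ∨ (c ↔ a)   (eliminate →)
= ¬(¬b ∨ ¬a ∨ ¬a) ∨ ((c → a) ∧ (a → c))   (eliminate ↔)
= ¬(¬b ∨ ¬a ∨ ¬a) ∨ ((¬c ∨ a) ∧ (a → c))   (eliminate →)
= ¬(¬b ∨ ¬a ∨ ¬a) ∨ ((¬c ∨ a) ∧ (¬a ∨ c))   (eliminate →)
= (¬¬b ∧ ¬¬a ∧ ¬¬a) ∨ ((¬c ∨ a) ∧ (¬a ∨ c))   (De Morgan)
= (b ∧ ¬¬a ∧ ¬¬a) ∨ ((¬c ∨ a) ∧ (¬a ∨ c))   (double negation)
= (b ∧ a ∧ ¬¬a) ∨ ((¬c ∨ a) ∧ (¬a ∨ c))   (double negation)
= (b ∧ a ∧ a) ∨ ((¬c ∨ a) ∧ (¬a ∨ c))   (double negation)
= (b ∧ a ∧ a) ∨ (¬c ∧ ¬a) ∨ (¬c ∧ c) ∨ (a ∧ ¬a) ∨ (a ∧ c)   (distribute ∧ over ∨)
= (b ∧ a) ∨ (¬c ∧ ¬a) ∨ (a ∧ c)   (simplify)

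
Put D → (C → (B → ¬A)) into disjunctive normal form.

D → (C → (B → ¬A))
= ¬D ∨ (C → (B → ¬A))   — eliminate →
= ¬D ∨ ¬C ∨ (B → ¬A)   — eliminate →
= ¬D ∨ ¬C ∨ ¬B ∨ ¬A   — eliminate →

¬D ∨ ¬C ∨ ¬B ∨ ¬A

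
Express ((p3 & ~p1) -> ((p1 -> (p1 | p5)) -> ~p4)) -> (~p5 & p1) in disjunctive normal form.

((p3 & ~p1) -> ((p1 -> (p1 | p5)) -> ~p4)) -> (~p5 & p1)
= ~((p3 & ~p1) -> ((p1 -> (p1 | p5)) -> ~p4)) | (~p5 & p1)   [eliminate ->]
= ~(~(p3 & ~p1) | ((p1 -> (p1 | p5)) -> ~p4)) | (~p5 & p1)   [eliminate ->]
= ~(~(p3 & ~p1) | ~(p1 -> (p1 | p5)) | ~p4) | (~p5 & p1)   [eliminate ->]
= ~(~(p3 & ~p1) | ~(~p1 | p1 | p5) | ~p4) | (~p5 & p1)   [eliminate ->]
= (~~(p3 & ~p1) & ~~(~p1 | p1 | p5) & ~~p4) | (~p5 & p1)   [De Morgan]
= (p3 & ~p1 & ~~(~p1 | p1 | p5) & ~~p4) | (~p5 & p1)   [double negation]
= (p3 & ~p1 & (~p1 | p1 | p5) & ~~p4) | (~p5 & p1)   [double negation]
= (p3 & ~p1 & (~p1 | p1 | p5) & p4) | (~p5 & p1)   [double negation]
= (p3 & ~p1 & ~p1 & p4) | (p3 & ~p1 & p1 & p4) | (p3 & ~p1 & p5 & p4) | (~p5 & p1)   [distribute & over |]
= (p3 & ~p1 & p4) | (~p5 & p1)   [simplify]

(p3 & ~p1 & p4) | (~p5 & p1)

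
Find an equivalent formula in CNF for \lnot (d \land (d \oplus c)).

\lnot (d \land (d \oplus c))
≡ \lnot (d \land (d \lor c) \land \lnot (d \land c))   [expand \oplus]
≡ \lnot d \lor \lnot (d \lor c) \lor \lnot \lnot (d \land c)   [De Morgan]
≡ \lnot d \lor (\lnot d \land \lnot c) \lor \lnot \lnot (d \land c)   [De Morgan]
≡ \lnot d \lor (\lnot d \land \lnot c) \lor (d \land c)   [double negation]
≡ (\lnot d \lor \lnot d \lor d) \land (\lnot d \lor \lnot d \lor c) \land (\lnot d \lor \lnot c \lor d) \land (\lnot d \lor \lnot c \lor c)   [distribute \lor over \land]
≡ \lnot d \lor c   [simplify]

\lnot d \lor c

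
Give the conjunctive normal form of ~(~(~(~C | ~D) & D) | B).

~(~(~(~C | ~D) & D) | B)
⇔ ~~(~(~C | ~D) & D) & ~B   [De Morgan]
⇔ ~(~C | ~D) & D & ~B   [double negation]
⇔ ~~C & ~~D & D & ~B   [De Morgan]
⇔ C & ~~D & D & ~B   [double negation]
⇔ C & D & D & ~B   [double negation]
⇔ C & D & ~B   [simplify]

C & D & ~B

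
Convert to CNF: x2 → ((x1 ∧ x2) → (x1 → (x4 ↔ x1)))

x2 → ((x1 ∧ x2) → (x1 → (x4 ↔ x1)))
≡ ¬x2 ∨ ((x1 ∧ x2) → (x1 → (x4 ↔ x1)))
≡ ¬x2 ∨ ¬(x1 ∧ x2) ∨ (x1 → (x4 ↔ x1))
≡ ¬x2 ∨ ¬(x1 ∧ x2) ∨ ¬x1 ∨ (x4 ↔ x1)
≡ ¬x2 ∨ ¬(x1 ∧ x2) ∨ ¬x1 ∨ ((x4 → x1) ∧ (x1 → x4))
≡ ¬x2 ∨ ¬(x1 ∧ x2) ∨ ¬x1 ∨ ((¬x4 ∨ x1) ∧ (x1 → x4))
≡ ¬x2 ∨ ¬(x1 ∧ x2) ∨ ¬x1 ∨ ((¬x4 ∨ x1) ∧ (¬x1 ∨ x4))
≡ ¬x2 ∨ ¬x1 ∨ ¬x2 ∨ ¬x1 ∨ ((¬x4 ∨ x1) ∧ (¬x1 ∨ x4))
≡ (¬x2 ∨ ¬x1 ∨ ¬x2 ∨ ¬x1 ∨ ¬x4 ∨ x1) ∧ (¬x2 ∨ ¬x1 ∨ ¬x2 ∨ ¬x1 ∨ ¬x1 ∨ x4)
≡ ¬x2 ∨ ¬x1 ∨ x4

¬x2 ∨ ¬x1 ∨ x4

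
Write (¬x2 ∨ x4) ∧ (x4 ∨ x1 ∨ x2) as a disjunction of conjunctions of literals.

¬x2 ∧ x1 ∨ x4

(¬x2 ∨ x4) ∧ (x4 ∨ x1 ∨ x2)
= ¬x2 ∧ x4 ∨ ¬x2 ∧ x1 ∨ ¬x2 ∧ x2 ∨ x4 ∧ x4 ∨ x4 ∧ x1 ∨ x4 ∧ x2
= ¬x2 ∧ x1 ∨ x4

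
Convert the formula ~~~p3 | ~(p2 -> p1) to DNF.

~p3 | (p2 & ~p1)

~~~p3 | ~(p2 -> p1)
⇔ ~~~p3 | ~(~p2 | p1)   [eliminate ->]
⇔ ~p3 | ~(~p2 | p1)   [double negation]
⇔ ~p3 | (~~p2 & ~p1)   [De Morgan]
⇔ ~p3 | (p2 & ~p1)   [double negation]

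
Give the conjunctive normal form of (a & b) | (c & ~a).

(a | c) & (b | c) & (b | ~a)

(a & b) | (c & ~a)
⇔ (a | c) & (a | ~a) & (b | c) & (b | ~a)   [distribute | over &]
⇔ (a | c) & (b | c) & (b | ~a)   [simplify]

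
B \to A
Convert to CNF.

B \to A
≡ \lnot B \lor A   (eliminate \to)

\lnot B \lor A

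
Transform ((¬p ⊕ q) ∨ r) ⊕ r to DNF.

((¬p ⊕ q) ∨ r) ⊕ r
≡ (((¬p ⊕ q) ∨ r) ∧ ¬r) ∨ (¬((¬p ⊕ q) ∨ r) ∧ r)   — expand ⊕
≡ (((¬p ∧ ¬q) ∨ (¬¬p ∧ q) ∨ r) ∧ ¬r) ∨ (¬((¬p ⊕ q) ∨ r) ∧ r)   — expand ⊕
≡ (((¬p ∧ ¬q) ∨ (¬¬p ∧ q) ∨ r) ∧ ¬r) ∨ (¬((¬p ∧ ¬q) ∨ (¬¬p ∧ q) ∨ r) ∧ r)   — expand ⊕
≡ (((¬p ∧ ¬q) ∨ (p ∧ q) ∨ r) ∧ ¬r) ∨ (¬((¬p ∧ ¬q) ∨ (¬¬p ∧ q) ∨ r) ∧ r)   — double negation
≡ (((¬p ∧ ¬q) ∨ (p ∧ q) ∨ r) ∧ ¬r) ∨ (¬(¬p ∧ ¬q) ∧ ¬(¬¬p ∧ q) ∧ ¬r ∧ r)   — De Morgan
≡ (((¬p ∧ ¬q) ∨ (p ∧ q) ∨ r) ∧ ¬r) ∨ ((¬¬p ∨ ¬¬q) ∧ ¬(¬¬p ∧ q) ∧ ¬r ∧ r)   — De Morgan
≡ (((¬p ∧ ¬q) ∨ (p ∧ q) ∨ r) ∧ ¬r) ∨ ((p ∨ ¬¬q) ∧ ¬(¬¬p ∧ q) ∧ ¬r ∧ r)   — double negation
≡ (((¬p ∧ ¬q) ∨ (p ∧ q) ∨ r) ∧ ¬r) ∨ ((p ∨ q) ∧ ¬(¬¬p ∧ q) ∧ ¬r ∧ r)   — double negation
≡ (((¬p ∧ ¬q) ∨ (p ∧ q) ∨ r) ∧ ¬r) ∨ ((p ∨ q) ∧ (¬¬¬p ∨ ¬q) ∧ ¬r ∧ r)   — De Morgan
≡ (((¬p ∧ ¬q) ∨ (p ∧ q) ∨ r) ∧ ¬r) ∨ ((p ∨ q) ∧ (¬p ∨ ¬q) ∧ ¬r ∧ r)   — double negation
≡ (¬p ∧ ¬q ∧ ¬r) ∨ (p ∧ q ∧ ¬r) ∨ (r ∧ ¬r) ∨ (p ∧ ¬p ∧ ¬r ∧ r) ∨ (p ∧ ¬q ∧ ¬r ∧ r) ∨ (q ∧ ¬p ∧ ¬r ∧ r) ∨ (q ∧ ¬q ∧ ¬r ∧ r)   — distribute ∧ over ∨
≡ (¬p ∧ ¬q ∧ ¬r) ∨ (p ∧ q ∧ ¬r)   — simplify

(¬p ∧ ¬q ∧ ¬r) ∨ (p ∧ q ∧ ¬r)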